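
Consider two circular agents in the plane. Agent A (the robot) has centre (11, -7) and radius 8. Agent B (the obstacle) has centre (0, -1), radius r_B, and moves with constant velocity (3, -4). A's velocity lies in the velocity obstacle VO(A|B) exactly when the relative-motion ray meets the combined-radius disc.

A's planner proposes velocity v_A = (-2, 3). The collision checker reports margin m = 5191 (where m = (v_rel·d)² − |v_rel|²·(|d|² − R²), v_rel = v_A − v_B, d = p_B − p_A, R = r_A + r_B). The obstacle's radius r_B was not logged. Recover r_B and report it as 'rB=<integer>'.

m = 5191
d = (-11, 6);  v_rel = (-5, 7),  |v_rel|² = 74
v_rel×d = (-5)·(6) − (7)·(-11) = 47
since m = R²·74 − 47²:  R² = (2209 + 5191) / 74 = 100
R = √100 = 10  ⇒  r_B = 10 − 8 = 2

rB=2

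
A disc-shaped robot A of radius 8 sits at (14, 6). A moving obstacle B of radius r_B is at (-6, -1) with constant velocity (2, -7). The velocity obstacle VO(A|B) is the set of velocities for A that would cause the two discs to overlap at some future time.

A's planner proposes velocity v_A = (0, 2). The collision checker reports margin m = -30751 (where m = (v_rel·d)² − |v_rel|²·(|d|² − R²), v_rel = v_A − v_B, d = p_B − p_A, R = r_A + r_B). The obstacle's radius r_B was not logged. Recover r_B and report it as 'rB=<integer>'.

m = -30751
d = (-20, -7);  v_rel = (-2, 9),  |v_rel|² = 85
v_rel×d = (-2)·(-7) − (9)·(-20) = 194
since m = R²·85 − 194²:  R² = (37636 + -30751) / 85 = 81
R = √81 = 9  ⇒  r_B = 9 − 8 = 1

rB=1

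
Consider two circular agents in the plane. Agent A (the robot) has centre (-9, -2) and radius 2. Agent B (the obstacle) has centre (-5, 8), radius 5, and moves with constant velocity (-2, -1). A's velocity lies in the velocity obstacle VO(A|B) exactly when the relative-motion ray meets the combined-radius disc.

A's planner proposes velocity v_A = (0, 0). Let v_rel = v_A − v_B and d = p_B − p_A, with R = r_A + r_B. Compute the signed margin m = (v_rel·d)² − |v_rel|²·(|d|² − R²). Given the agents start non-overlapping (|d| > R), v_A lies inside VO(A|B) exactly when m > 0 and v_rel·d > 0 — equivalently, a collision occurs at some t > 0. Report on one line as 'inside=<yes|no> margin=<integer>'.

d = (4, 10),  |d|² = 116;  R = 2+5 = 7,  c = 116−7² = 67
v_rel = (2, 1),  |v_rel|² = 5;  v_rel·d = (2)·(4) + (1)·(10) = 18
5·t² − 36·t + 67 = 0  ⇒  m = 18² − 5·67 = -11
m = -11 < 0,  v_rel·d = 18 > 0  ⇒  outside

inside=no margin=-11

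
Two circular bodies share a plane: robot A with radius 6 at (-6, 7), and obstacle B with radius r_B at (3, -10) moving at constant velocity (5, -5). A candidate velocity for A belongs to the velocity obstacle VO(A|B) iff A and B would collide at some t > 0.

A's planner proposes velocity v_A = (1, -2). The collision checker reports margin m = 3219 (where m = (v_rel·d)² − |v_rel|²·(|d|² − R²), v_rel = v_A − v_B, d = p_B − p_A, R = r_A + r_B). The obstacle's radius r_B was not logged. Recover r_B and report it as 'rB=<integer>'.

m = 3219
d = (9, -17);  v_rel = (-4, 3),  |v_rel|² = 25
v_rel×d = (-4)·(-17) − (3)·(9) = 41
since m = R²·25 − 41²:  R² = (1681 + 3219) / 25 = 196
R = √196 = 14  ⇒  r_B = 14 − 6 = 8

rB=8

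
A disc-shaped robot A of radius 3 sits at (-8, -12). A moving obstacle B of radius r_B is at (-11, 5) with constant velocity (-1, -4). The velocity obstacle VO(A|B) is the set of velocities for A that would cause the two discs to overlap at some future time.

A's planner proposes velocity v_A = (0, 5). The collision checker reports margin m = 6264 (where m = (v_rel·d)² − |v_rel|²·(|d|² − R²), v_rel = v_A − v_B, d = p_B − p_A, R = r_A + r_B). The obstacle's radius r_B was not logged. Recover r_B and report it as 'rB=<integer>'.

m = 6264
d = (-3, 17);  v_rel = (1, 9),  |v_rel|² = 82
v_rel×d = (1)·(17) − (9)·(-3) = 44
since m = R²·82 − 44²:  R² = (1936 + 6264) / 82 = 100
R = √100 = 10  ⇒  r_B = 10 − 3 = 7

rB=7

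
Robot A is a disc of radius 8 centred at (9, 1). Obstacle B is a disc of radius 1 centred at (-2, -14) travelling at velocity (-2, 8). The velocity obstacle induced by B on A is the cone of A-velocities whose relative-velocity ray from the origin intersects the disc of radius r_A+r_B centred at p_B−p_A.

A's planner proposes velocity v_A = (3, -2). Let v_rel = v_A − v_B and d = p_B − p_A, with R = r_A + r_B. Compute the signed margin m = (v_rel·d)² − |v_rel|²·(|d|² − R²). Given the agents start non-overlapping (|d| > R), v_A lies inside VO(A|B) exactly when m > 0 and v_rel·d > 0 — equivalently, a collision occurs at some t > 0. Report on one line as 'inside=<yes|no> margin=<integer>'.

d = (-11, -15),  |d|² = 346;  R = 8+1 = 9,  c = 346−9² = 265
v_rel = (5, -10),  |v_rel|² = 125;  v_rel·d = (5)·(-11) + (-10)·(-15) = 95
125·t² − 190·t + 265 = 0  ⇒  m = 95² − 125·265 = -24100
m = -24100 < 0,  v_rel·d = 95 > 0  ⇒  outside

inside=no margin=-24100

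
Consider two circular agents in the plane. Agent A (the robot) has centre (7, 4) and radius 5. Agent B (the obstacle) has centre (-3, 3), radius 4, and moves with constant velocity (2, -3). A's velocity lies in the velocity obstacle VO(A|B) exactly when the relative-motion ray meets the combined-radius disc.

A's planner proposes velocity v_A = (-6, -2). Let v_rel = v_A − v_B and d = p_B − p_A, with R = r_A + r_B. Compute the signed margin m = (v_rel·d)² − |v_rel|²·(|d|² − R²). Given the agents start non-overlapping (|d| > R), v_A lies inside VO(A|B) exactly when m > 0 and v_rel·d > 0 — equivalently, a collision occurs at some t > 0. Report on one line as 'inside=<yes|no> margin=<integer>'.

d = (-10, -1),  |d|² = 101;  R = 5+4 = 9,  c = 101−9² = 20
v_rel = (-8, 1),  |v_rel|² = 65;  v_rel·d = (-8)·(-10) + (1)·(-1) = 79
65·t² − 158·t + 20 = 0  ⇒  m = 79² − 65·20 = 4941
m = 4941 > 0,  v_rel·d = 79 > 0  ⇒  inside

inside=yes margin=4941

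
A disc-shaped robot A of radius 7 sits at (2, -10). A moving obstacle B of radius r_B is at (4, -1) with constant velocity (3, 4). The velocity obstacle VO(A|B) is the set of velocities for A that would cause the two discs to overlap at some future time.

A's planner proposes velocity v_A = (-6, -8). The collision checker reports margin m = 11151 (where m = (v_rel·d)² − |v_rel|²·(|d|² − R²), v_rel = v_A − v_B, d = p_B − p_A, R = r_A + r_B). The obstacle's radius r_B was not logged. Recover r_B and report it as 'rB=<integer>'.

m = 11151
d = (2, 9);  v_rel = (-9, -12),  |v_rel|² = 225
v_rel×d = (-9)·(9) − (-12)·(2) = -57
since m = R²·225 − (-57)²:  R² = (3249 + 11151) / 225 = 64
R = √64 = 8  ⇒  r_B = 8 − 7 = 1

rB=1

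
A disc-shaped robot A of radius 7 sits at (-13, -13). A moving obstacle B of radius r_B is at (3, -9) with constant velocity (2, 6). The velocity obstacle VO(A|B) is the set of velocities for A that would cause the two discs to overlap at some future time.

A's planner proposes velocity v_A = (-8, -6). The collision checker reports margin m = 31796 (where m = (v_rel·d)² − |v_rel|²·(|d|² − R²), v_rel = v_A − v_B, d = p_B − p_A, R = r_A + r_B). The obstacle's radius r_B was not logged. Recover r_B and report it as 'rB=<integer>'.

m = 31796
d = (16, 4);  v_rel = (-10, -12),  |v_rel|² = 244
v_rel×d = (-10)·(4) − (-12)·(16) = 152
since m = R²·244 − 152²:  R² = (23104 + 31796) / 244 = 225
R = √225 = 15  ⇒  r_B = 15 − 7 = 8

rB=8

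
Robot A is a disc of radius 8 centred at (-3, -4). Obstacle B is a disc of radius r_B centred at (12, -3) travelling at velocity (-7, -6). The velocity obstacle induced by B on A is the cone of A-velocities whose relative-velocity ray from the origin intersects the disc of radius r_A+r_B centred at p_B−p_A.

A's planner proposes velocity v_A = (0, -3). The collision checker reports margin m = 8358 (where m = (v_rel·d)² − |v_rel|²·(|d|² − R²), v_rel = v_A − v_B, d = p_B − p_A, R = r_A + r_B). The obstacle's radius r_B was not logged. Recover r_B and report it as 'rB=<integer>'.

m = 8358
d = (15, 1);  v_rel = (7, 3),  |v_rel|² = 58
v_rel×d = (7)·(1) − (3)·(15) = -38
since m = R²·58 − (-38)²:  R² = (1444 + 8358) / 58 = 169
R = √169 = 13  ⇒  r_B = 13 − 8 = 5

rB=5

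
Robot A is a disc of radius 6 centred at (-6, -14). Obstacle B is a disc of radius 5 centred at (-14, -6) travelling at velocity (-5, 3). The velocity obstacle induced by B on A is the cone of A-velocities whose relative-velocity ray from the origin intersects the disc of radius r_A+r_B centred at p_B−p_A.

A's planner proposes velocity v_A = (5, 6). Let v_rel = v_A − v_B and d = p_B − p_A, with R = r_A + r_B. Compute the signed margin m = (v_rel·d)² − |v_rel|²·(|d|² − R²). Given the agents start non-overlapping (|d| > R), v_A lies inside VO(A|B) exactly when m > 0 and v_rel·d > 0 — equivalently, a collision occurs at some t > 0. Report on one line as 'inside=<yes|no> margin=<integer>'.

d = (-8, 8),  |d|² = 128;  R = 6+5 = 11,  c = 128−11² = 7
v_rel = (10, 3),  |v_rel|² = 109;  v_rel·d = (10)·(-8) + (3)·(8) = -56
109·t² + 112·t + 7 = 0  ⇒  m = (-56)² − 109·7 = 2373
m = 2373 > 0,  v_rel·d = -56 < 0  ⇒  outside

inside=no margin=2373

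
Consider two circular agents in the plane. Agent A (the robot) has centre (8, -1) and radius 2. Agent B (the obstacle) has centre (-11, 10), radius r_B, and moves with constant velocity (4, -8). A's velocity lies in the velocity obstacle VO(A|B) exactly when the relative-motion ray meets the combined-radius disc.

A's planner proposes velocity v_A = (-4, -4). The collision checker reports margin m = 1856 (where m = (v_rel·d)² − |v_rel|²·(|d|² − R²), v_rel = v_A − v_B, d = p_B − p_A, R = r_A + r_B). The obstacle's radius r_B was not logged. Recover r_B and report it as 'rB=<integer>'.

m = 1856
d = (-19, 11);  v_rel = (-8, 4),  |v_rel|² = 80
v_rel×d = (-8)·(11) − (4)·(-19) = -12
since m = R²·80 − (-12)²:  R² = (144 + 1856) / 80 = 25
R = √25 = 5  ⇒  r_B = 5 − 2 = 3

rB=3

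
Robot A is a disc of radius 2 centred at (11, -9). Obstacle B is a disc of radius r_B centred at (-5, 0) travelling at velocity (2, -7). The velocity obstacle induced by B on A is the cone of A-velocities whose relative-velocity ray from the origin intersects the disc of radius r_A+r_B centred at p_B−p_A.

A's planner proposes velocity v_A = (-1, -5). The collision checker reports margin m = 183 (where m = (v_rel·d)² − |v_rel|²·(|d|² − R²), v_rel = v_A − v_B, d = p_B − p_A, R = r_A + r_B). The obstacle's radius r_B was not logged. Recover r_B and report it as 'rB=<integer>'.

m = 183
d = (-16, 9);  v_rel = (-3, 2),  |v_rel|² = 13
v_rel×d = (-3)·(9) − (2)·(-16) = 5
since m = R²·13 − 5²:  R² = (25 + 183) / 13 = 16
R = √16 = 4  ⇒  r_B = 4 − 2 = 2

rB=2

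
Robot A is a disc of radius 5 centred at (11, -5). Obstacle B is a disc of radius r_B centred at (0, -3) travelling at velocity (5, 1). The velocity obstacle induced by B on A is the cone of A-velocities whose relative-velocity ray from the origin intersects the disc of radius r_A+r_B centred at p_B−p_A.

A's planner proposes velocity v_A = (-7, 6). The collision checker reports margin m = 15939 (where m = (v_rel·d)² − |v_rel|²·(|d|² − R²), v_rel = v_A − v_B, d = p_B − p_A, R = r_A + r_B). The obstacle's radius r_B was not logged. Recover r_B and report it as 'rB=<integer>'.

m = 15939
d = (-11, 2);  v_rel = (-12, 5),  |v_rel|² = 169
v_rel×d = (-12)·(2) − (5)·(-11) = 31
since m = R²·169 − 31²:  R² = (961 + 15939) / 169 = 100
R = √100 = 10  ⇒  r_B = 10 − 5 = 5

rB=5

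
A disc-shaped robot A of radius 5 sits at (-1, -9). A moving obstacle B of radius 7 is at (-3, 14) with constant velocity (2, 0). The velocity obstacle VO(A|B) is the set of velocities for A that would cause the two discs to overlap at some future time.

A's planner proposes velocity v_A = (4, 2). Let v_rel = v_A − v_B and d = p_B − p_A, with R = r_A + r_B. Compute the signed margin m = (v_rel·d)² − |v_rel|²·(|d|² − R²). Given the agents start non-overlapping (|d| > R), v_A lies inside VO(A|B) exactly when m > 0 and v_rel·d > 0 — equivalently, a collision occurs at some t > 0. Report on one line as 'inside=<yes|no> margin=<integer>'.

d = (-2, 23),  |d|² = 533;  R = 5+7 = 12,  c = 533−12² = 389
v_rel = (2, 2),  |v_rel|² = 8;  v_rel·d = (2)·(-2) + (2)·(23) = 42
8·t² − 84·t + 389 = 0  ⇒  m = 42² − 8·389 = -1348
m = -1348 < 0,  v_rel·d = 42 > 0  ⇒  outside

inside=no margin=-1348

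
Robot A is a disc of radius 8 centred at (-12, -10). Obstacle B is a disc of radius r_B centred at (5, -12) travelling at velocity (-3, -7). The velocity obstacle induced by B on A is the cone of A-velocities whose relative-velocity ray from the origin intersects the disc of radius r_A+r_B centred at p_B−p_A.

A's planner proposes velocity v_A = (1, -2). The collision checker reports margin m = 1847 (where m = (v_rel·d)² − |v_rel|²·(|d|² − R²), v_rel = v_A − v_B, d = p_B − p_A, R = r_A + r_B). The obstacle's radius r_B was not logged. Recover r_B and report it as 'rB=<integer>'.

m = 1847
d = (17, -2);  v_rel = (4, 5),  |v_rel|² = 41
v_rel×d = (4)·(-2) − (5)·(17) = -93
since m = R²·41 − (-93)²:  R² = (8649 + 1847) / 41 = 256
R = √256 = 16  ⇒  r_B = 16 − 8 = 8

rB=8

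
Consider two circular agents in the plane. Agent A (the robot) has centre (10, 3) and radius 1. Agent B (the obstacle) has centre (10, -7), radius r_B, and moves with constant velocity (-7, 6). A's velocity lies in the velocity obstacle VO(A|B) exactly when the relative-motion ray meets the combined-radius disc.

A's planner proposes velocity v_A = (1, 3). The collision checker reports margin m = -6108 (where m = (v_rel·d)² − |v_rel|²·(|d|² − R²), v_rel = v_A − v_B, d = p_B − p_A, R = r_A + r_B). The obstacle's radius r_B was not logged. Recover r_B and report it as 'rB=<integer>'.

m = -6108
d = (0, -10);  v_rel = (8, -3),  |v_rel|² = 73
v_rel×d = (8)·(-10) − (-3)·(0) = -80
since m = R²·73 − (-80)²:  R² = (6400 + -6108) / 73 = 4
R = √4 = 2  ⇒  r_B = 2 − 1 = 1

rB=1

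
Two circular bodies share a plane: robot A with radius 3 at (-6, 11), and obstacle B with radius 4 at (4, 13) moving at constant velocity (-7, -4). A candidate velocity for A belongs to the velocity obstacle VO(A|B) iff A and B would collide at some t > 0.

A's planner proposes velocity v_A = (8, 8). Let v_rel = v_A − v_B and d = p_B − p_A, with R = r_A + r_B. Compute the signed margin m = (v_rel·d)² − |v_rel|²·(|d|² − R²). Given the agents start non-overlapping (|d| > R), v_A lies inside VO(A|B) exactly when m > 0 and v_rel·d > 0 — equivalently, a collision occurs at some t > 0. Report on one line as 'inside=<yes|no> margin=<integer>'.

d = (10, 2),  |d|² = 104;  R = 3+4 = 7,  c = 104−7² = 55
v_rel = (15, 12),  |v_rel|² = 369;  v_rel·d = (15)·(10) + (12)·(2) = 174
369·t² − 348·t + 55 = 0  ⇒  m = 174² − 369·55 = 9981
m = 9981 > 0,  v_rel·d = 174 > 0  ⇒  inside

inside=yes margin=9981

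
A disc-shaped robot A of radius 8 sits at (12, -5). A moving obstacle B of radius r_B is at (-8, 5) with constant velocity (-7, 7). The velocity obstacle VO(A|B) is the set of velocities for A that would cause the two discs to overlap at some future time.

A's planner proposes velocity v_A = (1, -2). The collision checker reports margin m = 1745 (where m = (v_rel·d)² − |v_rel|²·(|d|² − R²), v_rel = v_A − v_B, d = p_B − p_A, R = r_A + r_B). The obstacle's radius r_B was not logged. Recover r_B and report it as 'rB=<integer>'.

m = 1745
d = (-20, 10);  v_rel = (8, -9),  |v_rel|² = 145
v_rel×d = (8)·(10) − (-9)·(-20) = -100
since m = R²·145 − (-100)²:  R² = (10000 + 1745) / 145 = 81
R = √81 = 9  ⇒  r_B = 9 − 8 = 1

rB=1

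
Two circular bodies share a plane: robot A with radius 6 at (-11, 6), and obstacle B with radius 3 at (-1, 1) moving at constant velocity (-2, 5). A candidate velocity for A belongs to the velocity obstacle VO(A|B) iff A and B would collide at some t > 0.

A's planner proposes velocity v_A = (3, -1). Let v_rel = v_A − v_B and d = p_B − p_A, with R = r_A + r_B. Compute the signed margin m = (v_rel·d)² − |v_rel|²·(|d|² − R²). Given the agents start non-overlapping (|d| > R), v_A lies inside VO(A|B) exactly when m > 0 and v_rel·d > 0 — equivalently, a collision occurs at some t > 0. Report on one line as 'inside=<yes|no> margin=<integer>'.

d = (10, -5),  |d|² = 125;  R = 6+3 = 9,  c = 125−9² = 44
v_rel = (5, -6),  |v_rel|² = 61;  v_rel·d = (5)·(10) + (-6)·(-5) = 80
61·t² − 160·t + 44 = 0  ⇒  m = 80² − 61·44 = 3716
m = 3716 > 0,  v_rel·d = 80 > 0  ⇒  inside

inside=yes margin=3716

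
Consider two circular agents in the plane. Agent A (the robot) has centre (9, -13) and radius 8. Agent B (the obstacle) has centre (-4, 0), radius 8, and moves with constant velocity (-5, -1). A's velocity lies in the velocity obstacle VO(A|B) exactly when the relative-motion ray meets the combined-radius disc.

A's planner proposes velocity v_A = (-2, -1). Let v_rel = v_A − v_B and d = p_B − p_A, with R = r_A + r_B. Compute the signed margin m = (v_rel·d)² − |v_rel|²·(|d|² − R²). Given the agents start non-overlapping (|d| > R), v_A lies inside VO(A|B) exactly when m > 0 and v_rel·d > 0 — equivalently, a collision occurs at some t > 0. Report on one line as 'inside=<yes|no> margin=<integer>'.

d = (-13, 13),  |d|² = 338;  R = 8+8 = 16,  c = 338−16² = 82
v_rel = (3, 0),  |v_rel|² = 9;  v_rel·d = (3)·(-13) + (0)·(13) = -39
9·t² + 78·t + 82 = 0  ⇒  m = (-39)² − 9·82 = 783
m = 783 > 0,  v_rel·d = -39 < 0  ⇒  outside

inside=no margin=783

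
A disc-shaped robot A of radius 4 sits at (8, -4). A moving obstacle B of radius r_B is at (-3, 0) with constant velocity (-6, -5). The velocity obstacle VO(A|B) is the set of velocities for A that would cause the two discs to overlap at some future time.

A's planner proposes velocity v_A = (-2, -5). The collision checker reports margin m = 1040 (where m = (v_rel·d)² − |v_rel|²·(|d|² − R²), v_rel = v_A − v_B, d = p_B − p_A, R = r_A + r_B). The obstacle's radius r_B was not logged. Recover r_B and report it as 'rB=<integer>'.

m = 1040
d = (-11, 4);  v_rel = (4, 0),  |v_rel|² = 16
v_rel×d = (4)·(4) − (0)·(-11) = 16
since m = R²·16 − 16²:  R² = (256 + 1040) / 16 = 81
R = √81 = 9  ⇒  r_B = 9 − 4 = 5

rB=5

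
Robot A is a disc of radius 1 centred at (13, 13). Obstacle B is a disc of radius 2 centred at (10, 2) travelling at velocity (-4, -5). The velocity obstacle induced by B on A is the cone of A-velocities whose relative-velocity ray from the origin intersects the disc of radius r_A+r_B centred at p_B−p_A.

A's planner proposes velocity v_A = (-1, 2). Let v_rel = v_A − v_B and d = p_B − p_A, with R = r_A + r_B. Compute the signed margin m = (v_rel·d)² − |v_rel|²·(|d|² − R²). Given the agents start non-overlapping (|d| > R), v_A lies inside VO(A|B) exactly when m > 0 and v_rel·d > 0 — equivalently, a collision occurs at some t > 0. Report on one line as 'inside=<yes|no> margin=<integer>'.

d = (-3, -11),  |d|² = 130;  R = 1+2 = 3,  c = 130−3² = 121
v_rel = (3, 7),  |v_rel|² = 58;  v_rel·d = (3)·(-3) + (7)·(-11) = -86
58·t² + 172·t + 121 = 0  ⇒  m = (-86)² − 58·121 = 378
m = 378 > 0,  v_rel·d = -86 < 0  ⇒  outside

inside=no margin=378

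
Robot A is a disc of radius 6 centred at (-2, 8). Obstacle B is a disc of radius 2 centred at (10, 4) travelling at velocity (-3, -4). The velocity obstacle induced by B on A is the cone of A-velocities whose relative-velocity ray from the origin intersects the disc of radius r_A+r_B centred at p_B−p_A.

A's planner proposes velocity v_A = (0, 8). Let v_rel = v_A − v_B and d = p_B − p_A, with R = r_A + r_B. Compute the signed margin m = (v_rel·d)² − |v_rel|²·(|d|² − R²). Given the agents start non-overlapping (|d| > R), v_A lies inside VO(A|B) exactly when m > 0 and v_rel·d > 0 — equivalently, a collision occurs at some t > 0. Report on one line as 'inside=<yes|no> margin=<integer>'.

d = (12, -4),  |d|² = 160;  R = 6+2 = 8,  c = 160−8² = 96
v_rel = (3, 12),  |v_rel|² = 153;  v_rel·d = (3)·(12) + (12)·(-4) = -12
153·t² + 24·t + 96 = 0  ⇒  m = (-12)² − 153·96 = -14544
m = -14544 < 0,  v_rel·d = -12 < 0  ⇒  outside

inside=no margin=-14544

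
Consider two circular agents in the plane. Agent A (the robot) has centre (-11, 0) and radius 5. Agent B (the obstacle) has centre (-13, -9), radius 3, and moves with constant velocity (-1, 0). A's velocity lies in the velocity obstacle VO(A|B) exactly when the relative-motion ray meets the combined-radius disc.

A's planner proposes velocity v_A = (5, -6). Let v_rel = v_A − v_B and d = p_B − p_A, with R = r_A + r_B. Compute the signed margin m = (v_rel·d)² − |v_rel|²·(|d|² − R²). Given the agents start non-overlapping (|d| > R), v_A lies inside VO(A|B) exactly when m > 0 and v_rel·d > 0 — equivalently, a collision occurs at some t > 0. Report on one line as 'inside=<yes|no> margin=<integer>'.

d = (-2, -9),  |d|² = 85;  R = 5+3 = 8,  c = 85−8² = 21
v_rel = (6, -6),  |v_rel|² = 72;  v_rel·d = (6)·(-2) + (-6)·(-9) = 42
72·t² − 84·t + 21 = 0  ⇒  m = 42² − 72·21 = 252
m = 252 > 0,  v_rel·d = 42 > 0  ⇒  inside

inside=yes margin=252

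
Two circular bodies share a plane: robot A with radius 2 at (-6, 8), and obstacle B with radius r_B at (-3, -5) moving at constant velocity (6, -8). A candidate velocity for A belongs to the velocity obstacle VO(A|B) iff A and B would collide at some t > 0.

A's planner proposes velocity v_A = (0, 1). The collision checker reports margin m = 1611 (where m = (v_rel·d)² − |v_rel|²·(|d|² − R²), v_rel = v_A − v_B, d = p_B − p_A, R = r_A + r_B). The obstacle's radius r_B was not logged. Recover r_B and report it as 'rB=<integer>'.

m = 1611
d = (3, -13);  v_rel = (-6, 9),  |v_rel|² = 117
v_rel×d = (-6)·(-13) − (9)·(3) = 51
since m = R²·117 − 51²:  R² = (2601 + 1611) / 117 = 36
R = √36 = 6  ⇒  r_B = 6 − 2 = 4

rB=4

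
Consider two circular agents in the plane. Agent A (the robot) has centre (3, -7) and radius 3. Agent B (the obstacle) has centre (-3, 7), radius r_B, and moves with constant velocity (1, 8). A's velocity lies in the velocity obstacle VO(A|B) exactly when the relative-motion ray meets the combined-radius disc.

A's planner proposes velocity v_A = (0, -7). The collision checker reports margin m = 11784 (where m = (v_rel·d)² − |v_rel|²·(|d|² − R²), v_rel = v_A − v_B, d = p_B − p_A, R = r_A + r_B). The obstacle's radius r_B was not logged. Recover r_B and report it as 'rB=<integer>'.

m = 11784
d = (-6, 14);  v_rel = (-1, -15),  |v_rel|² = 226
v_rel×d = (-1)·(14) − (-15)·(-6) = -104
since m = R²·226 − (-104)²:  R² = (10816 + 11784) / 226 = 100
R = √100 = 10  ⇒  r_B = 10 − 3 = 7

rB=7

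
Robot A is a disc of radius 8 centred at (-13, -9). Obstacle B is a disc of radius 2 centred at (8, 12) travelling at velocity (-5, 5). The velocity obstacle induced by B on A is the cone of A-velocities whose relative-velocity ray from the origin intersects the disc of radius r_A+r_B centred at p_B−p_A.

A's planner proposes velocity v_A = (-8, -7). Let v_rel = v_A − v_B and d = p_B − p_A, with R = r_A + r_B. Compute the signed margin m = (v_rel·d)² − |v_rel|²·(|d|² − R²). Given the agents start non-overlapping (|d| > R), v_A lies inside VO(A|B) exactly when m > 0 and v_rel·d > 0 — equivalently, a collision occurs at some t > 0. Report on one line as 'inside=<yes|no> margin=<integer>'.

d = (21, 21),  |d|² = 882;  R = 8+2 = 10,  c = 882−10² = 782
v_rel = (-3, -12),  |v_rel|² = 153;  v_rel·d = (-3)·(21) + (-12)·(21) = -315
153·t² + 630·t + 782 = 0  ⇒  m = (-315)² − 153·782 = -20421
m = -20421 < 0,  v_rel·d = -315 < 0  ⇒  outside

inside=no margin=-20421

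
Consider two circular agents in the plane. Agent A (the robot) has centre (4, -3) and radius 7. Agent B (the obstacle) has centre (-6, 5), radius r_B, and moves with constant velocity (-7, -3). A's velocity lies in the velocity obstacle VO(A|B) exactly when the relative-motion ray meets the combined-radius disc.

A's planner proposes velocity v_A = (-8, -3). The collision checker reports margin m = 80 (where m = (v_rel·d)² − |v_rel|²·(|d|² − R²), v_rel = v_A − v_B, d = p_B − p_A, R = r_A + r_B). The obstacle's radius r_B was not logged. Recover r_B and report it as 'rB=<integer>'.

m = 80
d = (-10, 8);  v_rel = (-1, 0),  |v_rel|² = 1
v_rel×d = (-1)·(8) − (0)·(-10) = -8
since m = R²·1 − (-8)²:  R² = (64 + 80) / 1 = 144
R = √144 = 12  ⇒  r_B = 12 − 7 = 5

rB=5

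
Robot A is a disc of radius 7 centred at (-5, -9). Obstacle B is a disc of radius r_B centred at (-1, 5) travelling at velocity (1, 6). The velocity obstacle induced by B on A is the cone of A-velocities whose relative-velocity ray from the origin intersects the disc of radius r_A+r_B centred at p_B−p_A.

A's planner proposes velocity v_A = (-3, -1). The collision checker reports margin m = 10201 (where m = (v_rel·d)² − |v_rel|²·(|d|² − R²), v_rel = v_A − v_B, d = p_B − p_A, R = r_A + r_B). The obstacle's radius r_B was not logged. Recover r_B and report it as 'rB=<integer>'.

m = 10201
d = (4, 14);  v_rel = (-4, -7),  |v_rel|² = 65
v_rel×d = (-4)·(14) − (-7)·(4) = -28
since m = R²·65 − (-28)²:  R² = (784 + 10201) / 65 = 169
R = √169 = 13  ⇒  r_B = 13 − 7 = 6

rB=6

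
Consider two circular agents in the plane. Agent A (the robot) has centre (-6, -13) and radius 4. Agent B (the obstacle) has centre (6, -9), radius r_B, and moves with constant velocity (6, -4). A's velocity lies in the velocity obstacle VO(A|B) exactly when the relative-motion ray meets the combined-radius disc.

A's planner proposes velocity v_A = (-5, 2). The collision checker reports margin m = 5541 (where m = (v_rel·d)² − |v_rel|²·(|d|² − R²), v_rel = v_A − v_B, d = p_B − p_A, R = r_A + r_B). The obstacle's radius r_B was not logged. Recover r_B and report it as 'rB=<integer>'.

m = 5541
d = (12, 4);  v_rel = (-11, 6),  |v_rel|² = 157
v_rel×d = (-11)·(4) − (6)·(12) = -116
since m = R²·157 − (-116)²:  R² = (13456 + 5541) / 157 = 121
R = √121 = 11  ⇒  r_B = 11 − 4 = 7

rB=7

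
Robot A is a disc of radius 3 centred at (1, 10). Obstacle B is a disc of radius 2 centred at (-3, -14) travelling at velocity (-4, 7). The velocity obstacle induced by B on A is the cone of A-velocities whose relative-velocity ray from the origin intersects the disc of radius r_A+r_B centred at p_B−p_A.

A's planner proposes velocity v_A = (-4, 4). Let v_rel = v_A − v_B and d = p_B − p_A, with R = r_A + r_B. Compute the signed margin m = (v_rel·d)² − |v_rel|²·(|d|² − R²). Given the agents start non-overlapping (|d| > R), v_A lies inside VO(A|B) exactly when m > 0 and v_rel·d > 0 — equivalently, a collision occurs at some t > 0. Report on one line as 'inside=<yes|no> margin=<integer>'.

d = (-4, -24),  |d|² = 592;  R = 3+2 = 5,  c = 592−5² = 567
v_rel = (0, -3),  |v_rel|² = 9;  v_rel·d = (0)·(-4) + (-3)·(-24) = 72
9·t² − 144·t + 567 = 0  ⇒  m = 72² − 9·567 = 81
m = 81 > 0,  v_rel·d = 72 > 0  ⇒  inside

inside=yes margin=81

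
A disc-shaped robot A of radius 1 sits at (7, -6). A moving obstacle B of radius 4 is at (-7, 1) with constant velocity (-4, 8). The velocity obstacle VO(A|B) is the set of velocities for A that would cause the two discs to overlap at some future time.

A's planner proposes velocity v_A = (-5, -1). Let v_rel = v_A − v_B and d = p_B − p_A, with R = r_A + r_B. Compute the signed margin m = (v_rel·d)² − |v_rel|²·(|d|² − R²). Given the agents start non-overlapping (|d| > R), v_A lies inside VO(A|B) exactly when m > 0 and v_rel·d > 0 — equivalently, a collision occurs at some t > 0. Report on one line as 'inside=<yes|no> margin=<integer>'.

d = (-14, 7),  |d|² = 245;  R = 1+4 = 5,  c = 245−5² = 220
v_rel = (-1, -9),  |v_rel|² = 82;  v_rel·d = (-1)·(-14) + (-9)·(7) = -49
82·t² + 98·t + 220 = 0  ⇒  m = (-49)² − 82·220 = -15639
m = -15639 < 0,  v_rel·d = -49 < 0  ⇒  outside

inside=no margin=-15639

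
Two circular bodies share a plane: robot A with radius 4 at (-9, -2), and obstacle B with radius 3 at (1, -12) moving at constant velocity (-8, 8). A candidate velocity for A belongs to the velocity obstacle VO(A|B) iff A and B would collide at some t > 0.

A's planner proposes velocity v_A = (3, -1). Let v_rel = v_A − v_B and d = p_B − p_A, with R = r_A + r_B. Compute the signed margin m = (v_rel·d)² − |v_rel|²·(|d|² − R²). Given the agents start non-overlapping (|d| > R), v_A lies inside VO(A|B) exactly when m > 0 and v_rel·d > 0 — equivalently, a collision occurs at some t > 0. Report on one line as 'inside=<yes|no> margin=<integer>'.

d = (10, -10),  |d|² = 200;  R = 4+3 = 7,  c = 200−7² = 151
v_rel = (11, -9),  |v_rel|² = 202;  v_rel·d = (11)·(10) + (-9)·(-10) = 200
202·t² − 400·t + 151 = 0  ⇒  m = 200² − 202·151 = 9498
m = 9498 > 0,  v_rel·d = 200 > 0  ⇒  inside

inside=yes margin=9498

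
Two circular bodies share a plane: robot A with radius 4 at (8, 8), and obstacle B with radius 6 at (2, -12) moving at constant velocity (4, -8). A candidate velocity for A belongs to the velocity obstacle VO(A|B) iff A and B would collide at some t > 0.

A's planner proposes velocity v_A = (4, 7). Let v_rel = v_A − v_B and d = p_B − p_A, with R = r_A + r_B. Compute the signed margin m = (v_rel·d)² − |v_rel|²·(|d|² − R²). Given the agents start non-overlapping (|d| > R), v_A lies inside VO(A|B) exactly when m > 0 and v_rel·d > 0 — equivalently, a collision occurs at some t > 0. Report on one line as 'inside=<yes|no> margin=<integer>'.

d = (-6, -20),  |d|² = 436;  R = 4+6 = 10,  c = 436−10² = 336
v_rel = (0, 15),  |v_rel|² = 225;  v_rel·d = (0)·(-6) + (15)·(-20) = -300
225·t² + 600·t + 336 = 0  ⇒  m = (-300)² − 225·336 = 14400
m = 14400 > 0,  v_rel·d = -300 < 0  ⇒  outside

inside=no margin=14400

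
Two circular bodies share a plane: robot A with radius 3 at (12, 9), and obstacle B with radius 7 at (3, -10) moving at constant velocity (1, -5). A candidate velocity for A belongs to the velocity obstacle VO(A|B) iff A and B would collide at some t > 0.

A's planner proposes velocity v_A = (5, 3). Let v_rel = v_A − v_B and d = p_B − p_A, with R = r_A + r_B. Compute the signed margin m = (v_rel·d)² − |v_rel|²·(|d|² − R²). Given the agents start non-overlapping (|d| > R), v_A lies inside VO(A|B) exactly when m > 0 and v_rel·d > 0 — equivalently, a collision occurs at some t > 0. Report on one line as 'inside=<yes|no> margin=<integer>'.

d = (-9, -19),  |d|² = 442;  R = 3+7 = 10,  c = 442−10² = 342
v_rel = (4, 8),  |v_rel|² = 80;  v_rel·d = (4)·(-9) + (8)·(-19) = -188
80·t² + 376·t + 342 = 0  ⇒  m = (-188)² − 80·342 = 7984
m = 7984 > 0,  v_rel·d = -188 < 0  ⇒  outside

inside=no margin=7984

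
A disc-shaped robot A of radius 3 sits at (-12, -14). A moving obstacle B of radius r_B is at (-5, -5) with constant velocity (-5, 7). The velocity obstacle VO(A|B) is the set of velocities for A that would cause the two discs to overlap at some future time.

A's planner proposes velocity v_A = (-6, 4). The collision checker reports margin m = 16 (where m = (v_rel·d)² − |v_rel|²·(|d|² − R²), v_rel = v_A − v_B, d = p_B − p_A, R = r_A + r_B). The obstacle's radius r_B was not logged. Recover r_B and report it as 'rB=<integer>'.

m = 16
d = (7, 9);  v_rel = (-1, -3),  |v_rel|² = 10
v_rel×d = (-1)·(9) − (-3)·(7) = 12
since m = R²·10 − 12²:  R² = (144 + 16) / 10 = 16
R = √16 = 4  ⇒  r_B = 4 − 3 = 1

rB=1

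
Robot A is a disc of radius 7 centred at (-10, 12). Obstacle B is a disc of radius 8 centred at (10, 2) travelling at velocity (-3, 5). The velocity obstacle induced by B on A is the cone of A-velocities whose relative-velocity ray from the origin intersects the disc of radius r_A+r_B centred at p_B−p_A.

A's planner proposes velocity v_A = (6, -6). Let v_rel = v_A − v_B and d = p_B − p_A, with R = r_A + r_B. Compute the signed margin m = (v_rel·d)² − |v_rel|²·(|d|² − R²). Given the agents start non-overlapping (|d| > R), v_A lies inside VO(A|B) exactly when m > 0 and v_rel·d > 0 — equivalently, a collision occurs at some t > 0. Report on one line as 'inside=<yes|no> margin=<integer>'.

d = (20, -10),  |d|² = 500;  R = 7+8 = 15,  c = 500−15² = 275
v_rel = (9, -11),  |v_rel|² = 202;  v_rel·d = (9)·(20) + (-11)·(-10) = 290
202·t² − 580·t + 275 = 0  ⇒  m = 290² − 202·275 = 28550
m = 28550 > 0,  v_rel·d = 290 > 0  ⇒  inside

inside=yes margin=28550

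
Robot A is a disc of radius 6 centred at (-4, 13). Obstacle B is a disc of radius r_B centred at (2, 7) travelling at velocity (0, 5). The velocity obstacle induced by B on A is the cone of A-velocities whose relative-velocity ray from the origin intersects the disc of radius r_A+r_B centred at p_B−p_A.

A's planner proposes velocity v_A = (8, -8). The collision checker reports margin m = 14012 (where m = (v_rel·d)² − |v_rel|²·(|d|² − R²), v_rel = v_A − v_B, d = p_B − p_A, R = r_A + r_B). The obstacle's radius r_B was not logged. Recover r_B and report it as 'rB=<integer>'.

m = 14012
d = (6, -6);  v_rel = (8, -13),  |v_rel|² = 233
v_rel×d = (8)·(-6) − (-13)·(6) = 30
since m = R²·233 − 30²:  R² = (900 + 14012) / 233 = 64
R = √64 = 8  ⇒  r_B = 8 − 6 = 2

rB=2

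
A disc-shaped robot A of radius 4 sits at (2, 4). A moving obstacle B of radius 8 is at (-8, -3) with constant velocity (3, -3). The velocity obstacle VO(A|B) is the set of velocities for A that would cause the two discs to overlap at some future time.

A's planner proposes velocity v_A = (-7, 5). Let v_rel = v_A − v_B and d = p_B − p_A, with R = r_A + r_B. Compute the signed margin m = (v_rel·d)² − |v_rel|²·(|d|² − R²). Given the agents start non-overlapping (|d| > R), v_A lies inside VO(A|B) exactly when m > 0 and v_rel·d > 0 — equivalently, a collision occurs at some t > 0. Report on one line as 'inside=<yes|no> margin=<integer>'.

d = (-10, -7),  |d|² = 149;  R = 4+8 = 12,  c = 149−12² = 5
v_rel = (-10, 8),  |v_rel|² = 164;  v_rel·d = (-10)·(-10) + (8)·(-7) = 44
164·t² − 88·t + 5 = 0  ⇒  m = 44² − 164·5 = 1116
m = 1116 > 0,  v_rel·d = 44 > 0  ⇒  inside

inside=yes margin=1116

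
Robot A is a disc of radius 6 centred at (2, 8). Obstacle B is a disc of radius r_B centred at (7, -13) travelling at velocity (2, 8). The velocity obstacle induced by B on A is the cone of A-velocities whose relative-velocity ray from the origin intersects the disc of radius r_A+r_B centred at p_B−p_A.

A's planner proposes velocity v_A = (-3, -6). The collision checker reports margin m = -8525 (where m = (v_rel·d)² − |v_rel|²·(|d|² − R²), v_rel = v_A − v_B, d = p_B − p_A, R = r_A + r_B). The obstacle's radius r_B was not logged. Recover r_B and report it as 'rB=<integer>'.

m = -8525
d = (5, -21);  v_rel = (-5, -14),  |v_rel|² = 221
v_rel×d = (-5)·(-21) − (-14)·(5) = 175
since m = R²·221 − 175²:  R² = (30625 + -8525) / 221 = 100
R = √100 = 10  ⇒  r_B = 10 − 6 = 4

rB=4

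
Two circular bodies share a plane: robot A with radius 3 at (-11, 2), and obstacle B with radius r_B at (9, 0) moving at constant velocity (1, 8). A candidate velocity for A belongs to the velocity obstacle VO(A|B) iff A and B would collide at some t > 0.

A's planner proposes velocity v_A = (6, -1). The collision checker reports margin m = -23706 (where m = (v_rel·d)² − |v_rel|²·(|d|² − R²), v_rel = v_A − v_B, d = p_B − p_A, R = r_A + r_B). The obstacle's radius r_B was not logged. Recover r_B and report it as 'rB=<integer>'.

m = -23706
d = (20, -2);  v_rel = (5, -9),  |v_rel|² = 106
v_rel×d = (5)·(-2) − (-9)·(20) = 170
since m = R²·106 − 170²:  R² = (28900 + -23706) / 106 = 49
R = √49 = 7  ⇒  r_B = 7 − 3 = 4

rB=4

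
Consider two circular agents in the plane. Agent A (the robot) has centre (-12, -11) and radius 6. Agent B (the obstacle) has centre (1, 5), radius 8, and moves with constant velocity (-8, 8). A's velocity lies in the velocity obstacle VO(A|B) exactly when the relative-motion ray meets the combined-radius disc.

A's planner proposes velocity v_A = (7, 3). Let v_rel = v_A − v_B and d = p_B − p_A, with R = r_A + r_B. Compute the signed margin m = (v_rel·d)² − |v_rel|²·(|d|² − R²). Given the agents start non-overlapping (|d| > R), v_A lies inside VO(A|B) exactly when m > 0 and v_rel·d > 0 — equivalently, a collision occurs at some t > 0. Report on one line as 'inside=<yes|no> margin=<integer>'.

d = (13, 16),  |d|² = 425;  R = 6+8 = 14,  c = 425−14² = 229
v_rel = (15, -5),  |v_rel|² = 250;  v_rel·d = (15)·(13) + (-5)·(16) = 115
250·t² − 230·t + 229 = 0  ⇒  m = 115² − 250·229 = -44025
m = -44025 < 0,  v_rel·d = 115 > 0  ⇒  outside

inside=no margin=-44025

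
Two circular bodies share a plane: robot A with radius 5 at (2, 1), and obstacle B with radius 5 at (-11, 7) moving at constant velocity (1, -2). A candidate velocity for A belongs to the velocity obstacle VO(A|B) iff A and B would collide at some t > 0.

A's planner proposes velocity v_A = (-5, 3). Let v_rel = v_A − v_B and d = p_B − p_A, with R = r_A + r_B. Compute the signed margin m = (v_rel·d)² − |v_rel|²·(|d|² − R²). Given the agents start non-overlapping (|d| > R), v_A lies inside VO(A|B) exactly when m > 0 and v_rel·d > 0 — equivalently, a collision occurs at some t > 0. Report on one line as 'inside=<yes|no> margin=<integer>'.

d = (-13, 6),  |d|² = 205;  R = 5+5 = 10,  c = 205−10² = 105
v_rel = (-6, 5),  |v_rel|² = 61;  v_rel·d = (-6)·(-13) + (5)·(6) = 108
61·t² − 216·t + 105 = 0  ⇒  m = 108² − 61·105 = 5259
m = 5259 > 0,  v_rel·d = 108 > 0  ⇒  inside

inside=yes margin=5259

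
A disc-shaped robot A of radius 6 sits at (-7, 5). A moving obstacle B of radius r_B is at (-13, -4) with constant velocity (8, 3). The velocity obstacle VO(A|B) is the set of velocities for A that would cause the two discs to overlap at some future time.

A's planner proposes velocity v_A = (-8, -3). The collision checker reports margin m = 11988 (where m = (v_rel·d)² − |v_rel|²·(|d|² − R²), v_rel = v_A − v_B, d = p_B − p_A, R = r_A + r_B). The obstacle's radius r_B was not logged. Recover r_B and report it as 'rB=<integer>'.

m = 11988
d = (-6, -9);  v_rel = (-16, -6),  |v_rel|² = 292
v_rel×d = (-16)·(-9) − (-6)·(-6) = 108
since m = R²·292 − 108²:  R² = (11664 + 11988) / 292 = 81
R = √81 = 9  ⇒  r_B = 9 − 6 = 3

rB=3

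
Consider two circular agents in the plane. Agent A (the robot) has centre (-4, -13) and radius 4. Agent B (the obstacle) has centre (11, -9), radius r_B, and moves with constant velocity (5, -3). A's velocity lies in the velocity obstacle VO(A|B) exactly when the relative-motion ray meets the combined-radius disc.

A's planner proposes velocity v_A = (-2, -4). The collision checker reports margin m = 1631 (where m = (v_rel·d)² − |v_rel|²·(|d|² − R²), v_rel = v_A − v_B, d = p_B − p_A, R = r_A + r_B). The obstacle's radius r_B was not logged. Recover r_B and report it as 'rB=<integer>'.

m = 1631
d = (15, 4);  v_rel = (-7, -1),  |v_rel|² = 50
v_rel×d = (-7)·(4) − (-1)·(15) = -13
since m = R²·50 − (-13)²:  R² = (169 + 1631) / 50 = 36
R = √36 = 6  ⇒  r_B = 6 − 4 = 2

rB=2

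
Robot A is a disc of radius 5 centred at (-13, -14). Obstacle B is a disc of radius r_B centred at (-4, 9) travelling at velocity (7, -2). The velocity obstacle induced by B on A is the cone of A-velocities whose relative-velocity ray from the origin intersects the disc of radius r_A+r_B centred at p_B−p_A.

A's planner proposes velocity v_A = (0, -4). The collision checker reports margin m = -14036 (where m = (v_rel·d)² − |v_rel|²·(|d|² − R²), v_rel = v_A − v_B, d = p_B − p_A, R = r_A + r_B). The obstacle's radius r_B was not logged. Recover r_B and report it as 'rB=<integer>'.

m = -14036
d = (9, 23);  v_rel = (-7, -2),  |v_rel|² = 53
v_rel×d = (-7)·(23) − (-2)·(9) = -143
since m = R²·53 − (-143)²:  R² = (20449 + -14036) / 53 = 121
R = √121 = 11  ⇒  r_B = 11 − 5 = 6

rB=6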